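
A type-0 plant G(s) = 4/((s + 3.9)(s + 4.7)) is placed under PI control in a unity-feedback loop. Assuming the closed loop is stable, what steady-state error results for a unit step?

0

The PI controller's integrator makes the forward path type 1, so e_ss to a step is zero.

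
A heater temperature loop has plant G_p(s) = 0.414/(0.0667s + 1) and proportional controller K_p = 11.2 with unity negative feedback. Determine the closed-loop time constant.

Closed loop: T(s) = K_p·G_p/(1+K_p·G_p) = 4.637/(0.0667s + 1 + 4.637), with pole at s = −(1 + 4.637)/0.0667 = −84.51.
Closed-loop time constant τ = 1/84.51 = 0.0118 s.

τ = 0.0118 s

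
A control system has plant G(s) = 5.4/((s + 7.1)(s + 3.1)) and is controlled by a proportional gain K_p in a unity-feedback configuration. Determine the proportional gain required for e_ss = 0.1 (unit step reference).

K_p = 36.7

Steady-state error for a unit step on this type-0 loop is 1/(1 + K_p·G(0)).
G(0) = 0.2453. Require 1/(1 + K_p·0.2453) = 0.1, so 1 + 0.2453·K_p = 10.
K_p = (10 − 1)/0.2453 = 36.7.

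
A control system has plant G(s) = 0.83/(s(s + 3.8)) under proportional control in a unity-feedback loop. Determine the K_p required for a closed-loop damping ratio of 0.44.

K_p = 22.5

Closed-loop characteristic equation: s² + 3.8s + K_p·0.83 = 0.
So ω_n = √(0.83K_p) and 2ζω_n = 3.8, giving ζ = 3.8/(2√(0.83K_p)).
Setting ζ = 0.44: √(0.83K_p) = 3.8/(2·0.44) = 4.318, so K_p = 18.65/0.83 = 22.5.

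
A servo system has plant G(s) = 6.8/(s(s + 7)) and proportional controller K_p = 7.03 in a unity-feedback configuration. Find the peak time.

T_p = 0.527 s

The closed-loop denominator s² + 7s + 47.8 gives ω_n = √47.8 = 6.914 and ζ = 7/(2ω_n) = 0.5062.
Damped frequency ω_d = ω_n√(1−ζ²) = 5.963 rad/s, so peak time T_p = π/ω_d = 0.527 s.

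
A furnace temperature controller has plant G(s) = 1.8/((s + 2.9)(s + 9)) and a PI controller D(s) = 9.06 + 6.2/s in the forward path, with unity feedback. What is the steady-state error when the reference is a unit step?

0

The open loop D(s)G(s) has a pole at the origin (type 1), so the static position error constant is infinite and e_ss = 1/(1+∞) = 0.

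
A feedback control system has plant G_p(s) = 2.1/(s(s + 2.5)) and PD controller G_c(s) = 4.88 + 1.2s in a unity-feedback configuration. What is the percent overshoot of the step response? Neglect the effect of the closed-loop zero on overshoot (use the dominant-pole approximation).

1.89%

Forward path: (4.88 + 1.2s)·2.1/(s(s+2.5)). The closed-loop characteristic equation is s² + (2.5 + 2.1·1.2)s + 2.1·4.88 = 0.
That is s² + 5.02s + 10.25 = 0, so ω_n = 3.201 rad/s and ζ = 5.02/(2·3.201) = 0.7841.
%OS = 100·exp(−πζ/√(1−ζ²)) = 1.89%.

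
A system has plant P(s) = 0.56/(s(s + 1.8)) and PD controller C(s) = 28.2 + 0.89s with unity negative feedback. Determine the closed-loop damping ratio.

Forward path: (28.2 + 0.89s)·0.56/(s(s+1.8)). The closed-loop characteristic equation is s² + (1.8 + 0.56·0.89)s + 0.56·28.2 = 0.
That is s² + 2.298s + 15.79 = 0, so ω_n = 3.974 rad/s and ζ = 2.298/(2·3.974) = 0.2892.

ζ = 0.289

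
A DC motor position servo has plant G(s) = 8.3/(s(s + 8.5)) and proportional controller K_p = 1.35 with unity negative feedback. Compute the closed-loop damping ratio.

The closed-loop denominator is s(s+8.5) + 1.35·8.3 = s² + 8.5s + 11.21.
So ω_n² = 11.21 ⇒ ω_n = 3.347 rad/s, and ζ = 8.5/(2ω_n) = 1.27.

ζ = 1.27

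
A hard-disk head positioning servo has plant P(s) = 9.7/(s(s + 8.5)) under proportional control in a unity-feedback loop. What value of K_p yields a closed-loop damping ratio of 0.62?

K_p = 4.84

Closed-loop characteristic equation: s² + 8.5s + K_p·9.7 = 0.
So ω_n = √(9.7K_p) and 2ζω_n = 8.5, giving ζ = 8.5/(2√(9.7K_p)).
Setting ζ = 0.62: √(9.7K_p) = 8.5/(2·0.62) = 6.855, so K_p = 46.99/9.7 = 4.84.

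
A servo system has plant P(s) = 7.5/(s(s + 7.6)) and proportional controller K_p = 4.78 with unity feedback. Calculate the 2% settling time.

The closed-loop denominator s² + 7.6s + 35.85 gives ω_n = √35.85 = 5.987 and ζ = 7.6/(2ω_n) = 0.6347.
2% settling time T_s ≈ 4/(ζω_n) = 4/3.8 = 1.05 s.

T_s ≈ 1.05 s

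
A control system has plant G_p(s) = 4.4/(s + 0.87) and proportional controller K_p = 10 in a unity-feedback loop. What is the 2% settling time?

T_s ≈ 0.0891 s

Closed-loop transfer function: T(s) = K_p·G_p(s)/(1 + K_p·G_p(s)) = 44/(s + 0.87 + 44) = 44/(s + 44.87).
Time constant τ = 1/44.87 = 0.02229 s, so the 2% settling time is about 4τ = 0.0891 s.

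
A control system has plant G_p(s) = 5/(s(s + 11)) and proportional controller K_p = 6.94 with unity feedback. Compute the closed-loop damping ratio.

ζ = 0.934

1 + K_p·G_p(s) = 0 gives s² + 11s + 34.7 = 0.
So ω_n² = 34.7 ⇒ ω_n = 5.891 rad/s, and ζ = 11/(2ω_n) = 0.934.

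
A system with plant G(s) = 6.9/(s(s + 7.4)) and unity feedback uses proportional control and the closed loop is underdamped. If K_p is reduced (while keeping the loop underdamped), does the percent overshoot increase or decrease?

decrease

ζ = 7.4/(2√(6.9K_p)) rises as K_p falls; higher damping means less overshoot.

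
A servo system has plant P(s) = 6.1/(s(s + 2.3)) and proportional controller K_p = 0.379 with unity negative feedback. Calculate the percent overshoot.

The closed-loop denominator s² + 2.3s + 2.312 gives ω_n = √2.312 = 1.52 and ζ = 2.3/(2ω_n) = 0.7563.
%OS = 100·exp(−πζ/√(1−ζ²)) = 100·exp(−π·0.7563/√0.428) = 2.65%.

2.65%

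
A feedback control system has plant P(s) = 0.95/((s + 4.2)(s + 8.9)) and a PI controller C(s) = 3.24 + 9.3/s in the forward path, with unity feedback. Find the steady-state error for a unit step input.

The open loop C(s)P(s) has a pole at the origin (type 1), so the static position error constant is infinite and e_ss = 1/(1+∞) = 0.

0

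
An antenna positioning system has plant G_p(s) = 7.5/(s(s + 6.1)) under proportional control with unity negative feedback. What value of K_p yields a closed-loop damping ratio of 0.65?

Closed-loop characteristic equation: s² + 6.1s + K_p·7.5 = 0.
So ω_n = √(7.5K_p) and 2ζω_n = 6.1, giving ζ = 6.1/(2√(7.5K_p)).
Setting ζ = 0.65: √(7.5K_p) = 6.1/(2·0.65) = 4.692, so K_p = 22.02/7.5 = 2.94.

K_p = 2.94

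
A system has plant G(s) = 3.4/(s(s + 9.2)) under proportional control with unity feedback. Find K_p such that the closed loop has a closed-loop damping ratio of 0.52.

Closed-loop characteristic equation: s² + 9.2s + K_p·3.4 = 0.
So ω_n = √(3.4K_p) and 2ζω_n = 9.2, giving ζ = 9.2/(2√(3.4K_p)).
Setting ζ = 0.52: √(3.4K_p) = 9.2/(2·0.52) = 8.846, so K_p = 78.25/3.4 = 23.

K_p = 23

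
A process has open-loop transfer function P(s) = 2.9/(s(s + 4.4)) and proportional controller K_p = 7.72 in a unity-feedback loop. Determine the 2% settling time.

The closed-loop denominator s² + 4.4s + 22.39 gives ω_n = √22.39 = 4.732 and ζ = 4.4/(2ω_n) = 0.465.
2% settling time T_s ≈ 4/(ζω_n) = 4/2.2 = 1.82 s.

T_s ≈ 1.82 s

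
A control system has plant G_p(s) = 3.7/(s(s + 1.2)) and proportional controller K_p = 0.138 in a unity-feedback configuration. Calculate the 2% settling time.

T_s ≈ 6.67 s

From 1 + K_pG_p(s) = 0: s² + 1.2s + 0.5106 = 0 ⇒ ω_n = 0.7146, ζ = 0.8397.
2% settling time T_s ≈ 4/(ζω_n) = 4/0.6 = 6.67 s.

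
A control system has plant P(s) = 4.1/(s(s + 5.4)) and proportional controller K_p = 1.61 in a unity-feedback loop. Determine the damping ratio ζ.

1 + K_p·P(s) = 0 gives s² + 5.4s + 6.601 = 0.
So ω_n² = 6.601 ⇒ ω_n = 2.569 rad/s, and ζ = 5.4/(2ω_n) = 1.05.

ζ = 1.05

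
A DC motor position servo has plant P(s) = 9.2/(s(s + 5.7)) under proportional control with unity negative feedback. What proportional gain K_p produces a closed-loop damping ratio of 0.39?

Closed-loop characteristic equation: s² + 5.7s + K_p·9.2 = 0.
So ω_n = √(9.2K_p) and 2ζω_n = 5.7, giving ζ = 5.7/(2√(9.2K_p)).
Setting ζ = 0.39: √(9.2K_p) = 5.7/(2·0.39) = 7.308, so K_p = 53.4/9.2 = 5.8.

K_p = 5.8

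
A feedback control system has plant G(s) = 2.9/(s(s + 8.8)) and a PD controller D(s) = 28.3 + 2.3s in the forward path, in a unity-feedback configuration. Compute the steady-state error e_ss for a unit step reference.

The open loop D(s)G(s) has a pole at the origin (type 1), so the static position error constant is infinite and e_ss = 1/(1+∞) = 0.

0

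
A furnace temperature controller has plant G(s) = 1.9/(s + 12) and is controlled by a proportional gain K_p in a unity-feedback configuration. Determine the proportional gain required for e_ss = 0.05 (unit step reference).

K_p = 120

The loop is type 0, so e_ss(step) = 1/(1 + K_pos) with K_pos = K_p·G(0).
G(0) = 0.1583. Require 1/(1 + K_p·0.1583) = 0.05, so 1 + 0.1583·K_p = 20.
K_p = (20 − 1)/0.1583 = 120.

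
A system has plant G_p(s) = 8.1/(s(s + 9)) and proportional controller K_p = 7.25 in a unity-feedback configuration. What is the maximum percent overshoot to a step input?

Closed-loop characteristic equation: s² + 9s + 58.72 = 0, so ω_n = 7.663 rad/s and ζ = 9/(2·7.663) = 0.5872.
%OS = 100·exp(−πζ/√(1−ζ²)) = 100·exp(−π·0.5872/√0.6552) = 10.2%.

10.2%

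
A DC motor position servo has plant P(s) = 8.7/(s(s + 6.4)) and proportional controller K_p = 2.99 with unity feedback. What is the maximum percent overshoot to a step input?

From 1 + K_pP(s) = 0: s² + 6.4s + 26.01 = 0 ⇒ ω_n = 5.1, ζ = 0.6274.
%OS = 100·exp(−πζ/√(1−ζ²)) = 100·exp(−π·0.6274/√0.6064) = 7.96%.

7.96%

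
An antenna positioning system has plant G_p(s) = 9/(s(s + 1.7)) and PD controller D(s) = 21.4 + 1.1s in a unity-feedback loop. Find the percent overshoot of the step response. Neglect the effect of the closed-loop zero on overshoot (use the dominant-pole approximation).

Forward path: (21.4 + 1.1s)·9/(s(s+1.7)). The closed-loop characteristic equation is s² + (1.7 + 9·1.1)s + 9·21.4 = 0.
That is s² + 11.6s + 192.6 = 0, so ω_n = 13.88 rad/s and ζ = 11.6/(2·13.88) = 0.4179.
%OS = 100·exp(−πζ/√(1−ζ²)) = 23.6%.

23.6%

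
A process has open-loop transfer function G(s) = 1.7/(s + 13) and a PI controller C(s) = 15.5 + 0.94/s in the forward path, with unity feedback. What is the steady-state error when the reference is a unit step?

0

The open loop C(s)G(s) has a pole at the origin (type 1), so the static position error constant is infinite and e_ss = 1/(1+∞) = 0.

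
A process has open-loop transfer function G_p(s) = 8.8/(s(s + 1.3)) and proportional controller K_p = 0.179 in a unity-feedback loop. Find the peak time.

T_p = 2.93 s

Closed-loop characteristic equation: s² + 1.3s + 1.575 = 0, so ω_n = 1.255 rad/s and ζ = 1.3/(2·1.255) = 0.5179.
Damped frequency ω_d = ω_n√(1−ζ²) = 1.074 rad/s, so peak time T_p = π/ω_d = 2.93 s.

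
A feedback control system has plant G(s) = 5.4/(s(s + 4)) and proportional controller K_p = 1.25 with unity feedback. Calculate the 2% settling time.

The closed-loop denominator s² + 4s + 6.75 gives ω_n = √6.75 = 2.598 and ζ = 4/(2ω_n) = 0.7698.
2% settling time T_s ≈ 4/(ζω_n) = 4/2 = 2 s.

T_s ≈ 2 s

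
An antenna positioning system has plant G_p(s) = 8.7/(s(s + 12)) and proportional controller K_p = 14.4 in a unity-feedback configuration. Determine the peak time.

T_p = 0.332 s

From 1 + K_pG_p(s) = 0: s² + 12s + 125.3 = 0 ⇒ ω_n = 11.19, ζ = 0.5361.
Damped frequency ω_d = ω_n√(1−ζ²) = 9.449 rad/s, so peak time T_p = π/ω_d = 0.332 s.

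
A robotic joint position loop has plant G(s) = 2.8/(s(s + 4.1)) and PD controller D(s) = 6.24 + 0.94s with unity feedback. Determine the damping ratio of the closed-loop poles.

ζ = 0.805

Forward path: (6.24 + 0.94s)·2.8/(s(s+4.1)). The closed-loop characteristic equation is s² + (4.1 + 2.8·0.94)s + 2.8·6.24 = 0.
That is s² + 6.732s + 17.47 = 0, so ω_n = 4.18 rad/s and ζ = 6.732/(2·4.18) = 0.8053.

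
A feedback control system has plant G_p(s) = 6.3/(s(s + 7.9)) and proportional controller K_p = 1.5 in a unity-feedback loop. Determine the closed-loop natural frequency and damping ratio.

ω_n = 3.07 rad/s, ζ = 1.28

1 + K_p·G_p(s) = 0 gives s² + 7.9s + 9.45 = 0.
Matching s² + 2ζω_n s + ω_n²: ω_n = √9.45 = 3.074 rad/s and 2ζω_n = 7.9, so ζ = 7.9/(2·3.074) = 1.28.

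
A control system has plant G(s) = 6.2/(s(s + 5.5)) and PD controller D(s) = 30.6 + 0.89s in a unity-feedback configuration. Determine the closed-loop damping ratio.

ζ = 0.4

Forward path: (30.6 + 0.89s)·6.2/(s(s+5.5)). The closed-loop characteristic equation is s² + (5.5 + 6.2·0.89)s + 6.2·30.6 = 0.
That is s² + 11.02s + 189.7 = 0, so ω_n = 13.77 rad/s and ζ = 11.02/(2·13.77) = 0.4.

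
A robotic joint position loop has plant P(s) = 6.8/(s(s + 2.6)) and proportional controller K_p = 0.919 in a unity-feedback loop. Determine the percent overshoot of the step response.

From 1 + K_pP(s) = 0: s² + 2.6s + 6.249 = 0 ⇒ ω_n = 2.5, ζ = 0.52.
%OS = 100·exp(−πζ/√(1−ζ²)) = 100·exp(−π·0.52/√0.7296) = 14.8%.

14.8%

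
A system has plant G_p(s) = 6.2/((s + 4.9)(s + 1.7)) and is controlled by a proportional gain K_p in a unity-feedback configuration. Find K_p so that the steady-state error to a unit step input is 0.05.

K_p = 25.5

For a type-0 loop with proportional control, e_ss = 1/(1 + K_p·G_p(0)).
G_p(0) = 0.7443. Require 1/(1 + K_p·0.7443) = 0.05, so 1 + 0.7443·K_p = 20.
K_p = (20 − 1)/0.7443 = 25.5.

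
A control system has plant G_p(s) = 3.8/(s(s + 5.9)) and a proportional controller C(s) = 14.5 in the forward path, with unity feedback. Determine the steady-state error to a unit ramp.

The loop has one pole at the origin (type 1). Velocity error constant K_v = lim_{s→0} s·C(s)G_p(s) = 14.5·3.8/5.9 = 9.339.
Steady-state error to a unit ramp: e_ss = 1/K_v = 0.107.

0.107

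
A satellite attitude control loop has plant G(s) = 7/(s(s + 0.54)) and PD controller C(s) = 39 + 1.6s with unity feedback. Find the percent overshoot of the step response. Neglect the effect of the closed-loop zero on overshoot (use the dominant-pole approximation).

Forward path: (39 + 1.6s)·7/(s(s+0.54)). The closed-loop characteristic equation is s² + (0.54 + 7·1.6)s + 7·39 = 0.
That is s² + 11.74s + 273 = 0, so ω_n = 16.52 rad/s and ζ = 11.74/(2·16.52) = 0.3553.
%OS = 100·exp(−πζ/√(1−ζ²)) = 30.3%.

30.3%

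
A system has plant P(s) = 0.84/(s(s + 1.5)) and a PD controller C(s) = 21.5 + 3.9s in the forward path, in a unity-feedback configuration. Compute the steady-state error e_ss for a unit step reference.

The open loop C(s)P(s) has a pole at the origin (type 1), so the static position error constant is infinite and e_ss = 1/(1+∞) = 0.

0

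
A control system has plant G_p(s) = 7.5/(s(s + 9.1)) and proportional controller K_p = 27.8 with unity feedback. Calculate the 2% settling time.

T_s ≈ 0.879 s

The closed-loop denominator s² + 9.1s + 208.5 gives ω_n = √208.5 = 14.44 and ζ = 9.1/(2ω_n) = 0.3151.
2% settling time T_s ≈ 4/(ζω_n) = 4/4.55 = 0.879 s.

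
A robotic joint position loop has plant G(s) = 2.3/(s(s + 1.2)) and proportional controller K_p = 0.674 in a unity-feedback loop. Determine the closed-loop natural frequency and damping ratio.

1 + K_p·G(s) = 0 gives s² + 1.2s + 1.55 = 0.
So ω_n² = 1.55 ⇒ ω_n = 1.245 rad/s, and ζ = 1.2/(2ω_n) = 0.482.

ω_n = 1.25 rad/s, ζ = 0.482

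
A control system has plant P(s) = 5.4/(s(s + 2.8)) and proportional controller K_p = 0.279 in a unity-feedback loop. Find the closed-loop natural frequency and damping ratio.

1 + K_p·P(s) = 0 gives s² + 2.8s + 1.507 = 0.
So ω_n² = 1.507 ⇒ ω_n = 1.227 rad/s, and ζ = 2.8/(2ω_n) = 1.14.

ω_n = 1.23 rad/s, ζ = 1.14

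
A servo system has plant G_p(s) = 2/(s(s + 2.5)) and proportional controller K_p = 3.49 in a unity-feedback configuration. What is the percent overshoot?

18.5%

The closed-loop denominator s² + 2.5s + 6.98 gives ω_n = √6.98 = 2.642 and ζ = 2.5/(2ω_n) = 0.4731.
%OS = 100·exp(−πζ/√(1−ζ²)) = 100·exp(−π·0.4731/√0.7761) = 18.5%.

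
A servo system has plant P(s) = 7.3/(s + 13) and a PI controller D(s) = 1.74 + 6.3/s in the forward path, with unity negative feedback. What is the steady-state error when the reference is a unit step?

0

The open loop D(s)P(s) has a pole at the origin (type 1), so the static position error constant is infinite and e_ss = 1/(1+∞) = 0.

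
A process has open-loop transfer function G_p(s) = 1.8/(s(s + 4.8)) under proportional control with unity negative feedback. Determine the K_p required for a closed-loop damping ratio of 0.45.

Closed-loop characteristic equation: s² + 4.8s + K_p·1.8 = 0.
So ω_n = √(1.8K_p) and 2ζω_n = 4.8, giving ζ = 4.8/(2√(1.8K_p)).
Setting ζ = 0.45: √(1.8K_p) = 4.8/(2·0.45) = 5.333, so K_p = 28.44/1.8 = 15.8.

K_p = 15.8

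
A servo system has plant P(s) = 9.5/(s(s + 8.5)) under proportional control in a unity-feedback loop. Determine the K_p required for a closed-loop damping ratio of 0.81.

Closed-loop characteristic equation: s² + 8.5s + K_p·9.5 = 0.
So ω_n = √(9.5K_p) and 2ζω_n = 8.5, giving ζ = 8.5/(2√(9.5K_p)).
Setting ζ = 0.81: √(9.5K_p) = 8.5/(2·0.81) = 5.247, so K_p = 27.53/9.5 = 2.9.

K_p = 2.9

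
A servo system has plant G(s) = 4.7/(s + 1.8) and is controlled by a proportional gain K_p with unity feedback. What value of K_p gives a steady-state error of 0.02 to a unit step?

K_p = 18.8

The loop is type 0, so e_ss(step) = 1/(1 + K_pos) with K_pos = K_p·G(0).
G(0) = 2.611. Require 1/(1 + K_p·2.611) = 0.02, so 1 + 2.611·K_p = 50.
K_p = (50 − 1)/2.611 = 18.8.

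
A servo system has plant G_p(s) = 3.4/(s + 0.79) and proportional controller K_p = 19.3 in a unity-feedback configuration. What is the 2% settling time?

Closed-loop transfer function: T(s) = K_p·G_p(s)/(1 + K_p·G_p(s)) = 65.62/(s + 0.79 + 65.62) = 65.62/(s + 66.41).
Time constant τ = 1/66.41 = 0.01506 s, so the 2% settling time is about 4τ = 0.0602 s.

T_s ≈ 0.0602 s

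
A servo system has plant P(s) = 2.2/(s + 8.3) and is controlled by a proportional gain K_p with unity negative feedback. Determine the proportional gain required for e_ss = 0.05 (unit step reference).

Steady-state error for a unit step on this type-0 loop is 1/(1 + K_p·P(0)).
P(0) = 0.2651. Require 1/(1 + K_p·0.2651) = 0.05, so 1 + 0.2651·K_p = 20.
K_p = (20 − 1)/0.2651 = 71.7.

K_p = 71.7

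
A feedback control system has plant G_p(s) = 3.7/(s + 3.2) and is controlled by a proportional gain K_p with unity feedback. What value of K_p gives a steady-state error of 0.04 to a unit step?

K_p = 20.8

The loop is type 0, so e_ss(step) = 1/(1 + K_pos) with K_pos = K_p·G_p(0).
G_p(0) = 1.156. Require 1/(1 + K_p·1.156) = 0.04, so 1 + 1.156·K_p = 25.
K_p = (25 − 1)/1.156 = 20.8.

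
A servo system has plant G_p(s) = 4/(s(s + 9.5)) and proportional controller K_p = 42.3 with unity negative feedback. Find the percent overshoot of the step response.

29.2%

From 1 + K_pG_p(s) = 0: s² + 9.5s + 169.2 = 0 ⇒ ω_n = 13.01, ζ = 0.3652.
%OS = 100·exp(−πζ/√(1−ζ²)) = 100·exp(−π·0.3652/√0.8667) = 29.2%.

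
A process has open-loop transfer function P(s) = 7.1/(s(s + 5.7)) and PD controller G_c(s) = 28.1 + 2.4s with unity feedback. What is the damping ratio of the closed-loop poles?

ζ = 0.805

Forward path: (28.1 + 2.4s)·7.1/(s(s+5.7)). The closed-loop characteristic equation is s² + (5.7 + 7.1·2.4)s + 7.1·28.1 = 0.
That is s² + 22.74s + 199.5 = 0, so ω_n = 14.12 rad/s and ζ = 22.74/(2·14.12) = 0.805.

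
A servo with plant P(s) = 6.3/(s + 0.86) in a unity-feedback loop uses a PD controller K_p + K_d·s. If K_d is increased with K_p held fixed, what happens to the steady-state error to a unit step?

K_d affects only the transient (the s-coefficient); the DC loop gain, and hence e_ss, depends only on K_p.

unchanged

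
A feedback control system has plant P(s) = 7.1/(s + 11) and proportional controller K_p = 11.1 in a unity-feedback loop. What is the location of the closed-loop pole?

s = -89.81

Closed-loop transfer function: T(s) = K_p·P(s)/(1 + K_p·P(s)) = 78.81/(s + 11 + 78.81) = 78.81/(s + 89.81).
The closed-loop pole is at s = −89.81.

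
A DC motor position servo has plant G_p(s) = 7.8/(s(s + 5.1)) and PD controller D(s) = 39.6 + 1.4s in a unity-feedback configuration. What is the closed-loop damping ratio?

ζ = 0.456

Forward path: (39.6 + 1.4s)·7.8/(s(s+5.1)). The closed-loop characteristic equation is s² + (5.1 + 7.8·1.4)s + 7.8·39.6 = 0.
That is s² + 16.02s + 308.9 = 0, so ω_n = 17.57 rad/s and ζ = 16.02/(2·17.57) = 0.4558.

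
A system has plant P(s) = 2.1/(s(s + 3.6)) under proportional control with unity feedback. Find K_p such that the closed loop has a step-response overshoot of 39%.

From %OS = 100·exp(−πζ/√(1−ζ²)) = 39%, ζ = −ln(0.39)/√(π²+ln²(0.39)) = 0.2871.
Characteristic equation s² + 3.6s + 2.1K_p = 0 gives ζ = 3.6/(2√(2.1K_p)).
Setting ζ = 0.2871: √(2.1K_p) = 3.6/(2·0.2871) = 6.269, so K_p = 39.31/2.1 = 18.7.

K_p = 18.7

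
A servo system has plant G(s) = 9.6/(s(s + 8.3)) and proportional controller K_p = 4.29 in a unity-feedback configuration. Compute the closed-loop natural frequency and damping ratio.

ω_n = 6.42 rad/s, ζ = 0.647

1 + K_p·G(s) = 0 gives s² + 8.3s + 41.18 = 0.
Matching s² + 2ζω_n s + ω_n²: ω_n = √41.18 = 6.417 rad/s and 2ζω_n = 8.3, so ζ = 8.3/(2·6.417) = 0.647.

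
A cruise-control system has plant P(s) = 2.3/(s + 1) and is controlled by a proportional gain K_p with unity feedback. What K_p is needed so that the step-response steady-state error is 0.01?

K_p = 43

For a type-0 loop with proportional control, e_ss = 1/(1 + K_p·P(0)).
P(0) = 2.3. Require 1/(1 + K_p·2.3) = 0.01, so 1 + 2.3·K_p = 100.
K_p = (100 − 1)/2.3 = 43.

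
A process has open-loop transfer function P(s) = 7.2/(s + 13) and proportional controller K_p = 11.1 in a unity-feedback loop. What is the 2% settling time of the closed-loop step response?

Closed-loop transfer function: T(s) = K_p·P(s)/(1 + K_p·P(s)) = 79.92/(s + 13 + 79.92) = 79.92/(s + 92.92).
Time constant τ = 1/92.92 = 0.01076 s, so the 2% settling time is about 4τ = 0.043 s.

T_s ≈ 0.043 s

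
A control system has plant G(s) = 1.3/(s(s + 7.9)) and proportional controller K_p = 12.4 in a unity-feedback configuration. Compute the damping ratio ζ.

ζ = 0.984

The closed-loop denominator is s(s+7.9) + 12.4·1.3 = s² + 7.9s + 16.12.
So ω_n² = 16.12 ⇒ ω_n = 4.015 rad/s, and ζ = 7.9/(2ω_n) = 0.984.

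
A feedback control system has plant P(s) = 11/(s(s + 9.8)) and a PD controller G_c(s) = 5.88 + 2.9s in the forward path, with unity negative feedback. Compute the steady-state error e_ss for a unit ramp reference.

0.152

The loop has one pole at the origin (type 1). Velocity error constant K_v = lim_{s→0} s·G_c(s)P(s) = 5.88·11/9.8 = 6.6.
Steady-state error to a unit ramp: e_ss = 1/K_v = 0.152.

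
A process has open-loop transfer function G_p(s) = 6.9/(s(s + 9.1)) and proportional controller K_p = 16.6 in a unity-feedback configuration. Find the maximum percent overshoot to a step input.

22.9%

Closed-loop characteristic equation: s² + 9.1s + 114.5 = 0, so ω_n = 10.7 rad/s and ζ = 9.1/(2·10.7) = 0.4251.
%OS = 100·exp(−πζ/√(1−ζ²)) = 100·exp(−π·0.4251/√0.8193) = 22.9%.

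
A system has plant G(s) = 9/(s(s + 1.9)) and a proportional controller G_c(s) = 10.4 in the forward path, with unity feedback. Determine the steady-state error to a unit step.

0

The open loop G_c(s)G(s) has a pole at the origin (type 1), so the static position error constant is infinite and e_ss = 1/(1+∞) = 0.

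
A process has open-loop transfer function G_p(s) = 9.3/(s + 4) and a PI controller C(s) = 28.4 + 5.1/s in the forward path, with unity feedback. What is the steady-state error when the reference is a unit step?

0

The open loop C(s)G_p(s) has a pole at the origin (type 1), so the static position error constant is infinite and e_ss = 1/(1+∞) = 0.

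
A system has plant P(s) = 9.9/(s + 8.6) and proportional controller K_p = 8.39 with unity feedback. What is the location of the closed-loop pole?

Closed-loop transfer function: T(s) = K_p·P(s)/(1 + K_p·P(s)) = 83.06/(s + 8.6 + 83.06) = 83.06/(s + 91.66).
The closed-loop pole is at s = −91.66.

s = -91.66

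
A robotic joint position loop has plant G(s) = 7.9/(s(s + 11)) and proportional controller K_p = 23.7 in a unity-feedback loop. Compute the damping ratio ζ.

The closed-loop denominator is s(s+11) + 23.7·7.9 = s² + 11s + 187.2.
So ω_n² = 187.2 ⇒ ω_n = 13.68 rad/s, and ζ = 11/(2ω_n) = 0.402.

ζ = 0.402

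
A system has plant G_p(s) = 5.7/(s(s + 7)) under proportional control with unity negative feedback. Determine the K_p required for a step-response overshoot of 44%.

From %OS = 100·exp(−πζ/√(1−ζ²)) = 44%, ζ = −ln(0.44)/√(π²+ln²(0.44)) = 0.2528.
Characteristic equation s² + 7s + 5.7K_p = 0 gives ζ = 7/(2√(5.7K_p)).
Setting ζ = 0.2528: √(5.7K_p) = 7/(2·0.2528) = 13.84, so K_p = 191.6/5.7 = 33.6.

K_p = 33.6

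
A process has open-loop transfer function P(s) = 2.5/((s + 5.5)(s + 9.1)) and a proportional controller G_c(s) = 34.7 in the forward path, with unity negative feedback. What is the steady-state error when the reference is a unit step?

The loop is type 0. Static position error constant K_pos = G_c(0)·P(0) = 34.7·0.04995 = 1.733.
Steady-state error to a unit step: e_ss = 1/(1+K_pos) = 1/2.733 = 0.366.

0.366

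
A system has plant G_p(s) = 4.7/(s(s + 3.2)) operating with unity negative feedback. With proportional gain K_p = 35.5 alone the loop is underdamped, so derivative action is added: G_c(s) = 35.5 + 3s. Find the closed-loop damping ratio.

ζ = 0.67

Forward path: (35.5 + 3s)·4.7/(s(s+3.2)). The closed-loop characteristic equation is s² + (3.2 + 4.7·3)s + 4.7·35.5 = 0.
That is s² + 17.3s + 166.8 = 0, so ω_n = 12.92 rad/s and ζ = 17.3/(2·12.92) = 0.6697.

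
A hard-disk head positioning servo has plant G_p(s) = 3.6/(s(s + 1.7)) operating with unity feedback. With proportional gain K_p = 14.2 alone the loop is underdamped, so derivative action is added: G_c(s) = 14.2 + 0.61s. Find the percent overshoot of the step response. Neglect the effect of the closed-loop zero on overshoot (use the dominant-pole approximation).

41.1%

Forward path: (14.2 + 0.61s)·3.6/(s(s+1.7)). The closed-loop characteristic equation is s² + (1.7 + 3.6·0.61)s + 3.6·14.2 = 0.
That is s² + 3.896s + 51.12 = 0, so ω_n = 7.15 rad/s and ζ = 3.896/(2·7.15) = 0.2725.
%OS = 100·exp(−πζ/√(1−ζ²)) = 41.1%.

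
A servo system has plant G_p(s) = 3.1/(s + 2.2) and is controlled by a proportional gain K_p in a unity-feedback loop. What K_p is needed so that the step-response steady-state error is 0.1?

For a type-0 loop with proportional control, e_ss = 1/(1 + K_p·G_p(0)).
G_p(0) = 1.409. Require 1/(1 + K_p·1.409) = 0.1, so 1 + 1.409·K_p = 10.
K_p = (10 − 1)/1.409 = 6.39.

K_p = 6.39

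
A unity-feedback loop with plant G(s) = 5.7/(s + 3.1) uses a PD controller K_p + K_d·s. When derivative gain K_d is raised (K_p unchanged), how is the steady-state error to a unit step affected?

unchanged

K_d affects only the transient (the s-coefficient); the DC loop gain, and hence e_ss, depends only on K_p.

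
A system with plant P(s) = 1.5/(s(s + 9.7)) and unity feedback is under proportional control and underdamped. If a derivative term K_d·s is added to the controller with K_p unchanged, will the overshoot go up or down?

decrease

The derivative term adds K·K_d to the s-coefficient of the characteristic equation, raising 2ζω_n while ω_n is unchanged; ζ increases, so overshoot decreases.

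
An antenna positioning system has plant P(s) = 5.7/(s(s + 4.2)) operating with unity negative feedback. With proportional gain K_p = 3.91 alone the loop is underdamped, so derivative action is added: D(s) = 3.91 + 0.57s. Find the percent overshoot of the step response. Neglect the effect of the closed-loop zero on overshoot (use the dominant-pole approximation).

1.77%

Forward path: (3.91 + 0.57s)·5.7/(s(s+4.2)). The closed-loop characteristic equation is s² + (4.2 + 5.7·0.57)s + 5.7·3.91 = 0.
That is s² + 7.449s + 22.29 = 0, so ω_n = 4.721 rad/s and ζ = 7.449/(2·4.721) = 0.7889.
%OS = 100·exp(−πζ/√(1−ζ²)) = 1.77%.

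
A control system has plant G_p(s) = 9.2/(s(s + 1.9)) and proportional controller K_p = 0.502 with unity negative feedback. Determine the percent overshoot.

Closed-loop characteristic equation: s² + 1.9s + 4.618 = 0, so ω_n = 2.149 rad/s and ζ = 1.9/(2·2.149) = 0.4421.
%OS = 100·exp(−πζ/√(1−ζ²)) = 100·exp(−π·0.4421/√0.8046) = 21.3%.

21.3%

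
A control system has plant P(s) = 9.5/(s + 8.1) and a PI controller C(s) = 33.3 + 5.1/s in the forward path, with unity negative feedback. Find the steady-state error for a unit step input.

The open loop C(s)P(s) has a pole at the origin (type 1), so the static position error constant is infinite and e_ss = 1/(1+∞) = 0.

0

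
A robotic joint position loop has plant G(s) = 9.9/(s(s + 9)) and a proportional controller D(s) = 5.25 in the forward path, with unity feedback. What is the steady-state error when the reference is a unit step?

The open loop D(s)G(s) has a pole at the origin (type 1), so the static position error constant is infinite and e_ss = 1/(1+∞) = 0.

0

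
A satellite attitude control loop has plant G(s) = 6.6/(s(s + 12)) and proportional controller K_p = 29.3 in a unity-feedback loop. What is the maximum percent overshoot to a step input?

22.3%

The closed-loop denominator s² + 12s + 193.4 gives ω_n = √193.4 = 13.91 and ζ = 12/(2ω_n) = 0.4315.
%OS = 100·exp(−πζ/√(1−ζ²)) = 100·exp(−π·0.4315/√0.8138) = 22.3%.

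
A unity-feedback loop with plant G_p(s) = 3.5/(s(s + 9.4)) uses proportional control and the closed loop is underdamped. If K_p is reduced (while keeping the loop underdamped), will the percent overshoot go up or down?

ζ = 9.4/(2√(3.5K_p)) rises as K_p falls; higher damping means less overshoot.

decrease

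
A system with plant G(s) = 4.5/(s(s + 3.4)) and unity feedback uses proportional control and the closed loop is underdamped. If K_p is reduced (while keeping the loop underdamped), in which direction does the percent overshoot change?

decrease

ζ = 3.4/(2√(4.5K_p)) rises as K_p falls; higher damping means less overshoot.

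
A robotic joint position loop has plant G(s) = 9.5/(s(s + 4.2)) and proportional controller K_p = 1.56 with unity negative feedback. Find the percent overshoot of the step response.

The closed-loop denominator s² + 4.2s + 14.82 gives ω_n = √14.82 = 3.85 and ζ = 4.2/(2ω_n) = 0.5455.
%OS = 100·exp(−πζ/√(1−ζ²)) = 100·exp(−π·0.5455/√0.7024) = 12.9%.

12.9%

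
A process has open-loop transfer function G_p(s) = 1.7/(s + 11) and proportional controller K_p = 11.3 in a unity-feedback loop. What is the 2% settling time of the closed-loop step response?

T_s ≈ 0.132 s

Closed-loop transfer function: T(s) = K_p·G_p(s)/(1 + K_p·G_p(s)) = 19.21/(s + 11 + 19.21) = 19.21/(s + 30.21).
Time constant τ = 1/30.21 = 0.0331 s, so the 2% settling time is about 4τ = 0.132 s.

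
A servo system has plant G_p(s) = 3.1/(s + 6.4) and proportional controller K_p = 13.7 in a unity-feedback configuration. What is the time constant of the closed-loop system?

τ = 0.0205 s

Closed-loop transfer function: T(s) = K_p·G_p(s)/(1 + K_p·G_p(s)) = 42.47/(s + 6.4 + 42.47) = 42.47/(s + 48.87).
Time constant τ = 1/48.87 = 0.0205 s.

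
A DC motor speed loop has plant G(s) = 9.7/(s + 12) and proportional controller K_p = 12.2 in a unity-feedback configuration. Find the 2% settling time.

T_s ≈ 0.0307 s

Closed-loop transfer function: T(s) = K_p·G(s)/(1 + K_p·G(s)) = 118.3/(s + 12 + 118.3) = 118.3/(s + 130.3).
Time constant τ = 1/130.3 = 0.007672 s, so the 2% settling time is about 4τ = 0.0307 s.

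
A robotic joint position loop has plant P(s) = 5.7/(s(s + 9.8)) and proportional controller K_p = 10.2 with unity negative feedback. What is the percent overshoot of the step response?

7.17%

The closed-loop denominator s² + 9.8s + 58.14 gives ω_n = √58.14 = 7.625 and ζ = 9.8/(2ω_n) = 0.6426.
%OS = 100·exp(−πζ/√(1−ζ²)) = 100·exp(−π·0.6426/√0.587) = 7.17%.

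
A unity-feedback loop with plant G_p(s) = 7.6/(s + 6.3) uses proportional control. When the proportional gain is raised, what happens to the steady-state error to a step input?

e_ss = 1/(1 + K_p·G_p(0)); a larger K_p raises the denominator, so e_ss decreases.

decrease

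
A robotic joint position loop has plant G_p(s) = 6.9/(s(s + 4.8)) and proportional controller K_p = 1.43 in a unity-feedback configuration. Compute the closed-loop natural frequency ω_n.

With unity feedback the closed-loop characteristic equation is s² + 4.8s + 1.43·6.9 = s² + 4.8s + 9.867 = 0.
Matching s² + 2ζω_n s + ω_n²: ω_n = √9.867 = 3.141 rad/s and 2ζω_n = 4.8, so ζ = 4.8/(2·3.141) = 0.764.

ω_n = 3.14 rad/s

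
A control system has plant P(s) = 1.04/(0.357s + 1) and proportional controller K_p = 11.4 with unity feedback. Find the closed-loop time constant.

τ = 0.0278 s

Closed loop: T(s) = K_p·P/(1+K_p·P) = 11.86/(0.357s + 1 + 11.86), with pole at s = −(1 + 11.86)/0.357 = −36.01.
Closed-loop time constant τ = 1/36.01 = 0.0278 s.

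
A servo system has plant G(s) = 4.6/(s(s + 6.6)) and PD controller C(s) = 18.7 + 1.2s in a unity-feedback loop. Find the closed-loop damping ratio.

Forward path: (18.7 + 1.2s)·4.6/(s(s+6.6)). The closed-loop characteristic equation is s² + (6.6 + 4.6·1.2)s + 4.6·18.7 = 0.
That is s² + 12.12s + 86.02 = 0, so ω_n = 9.275 rad/s and ζ = 12.12/(2·9.275) = 0.6534.

ζ = 0.653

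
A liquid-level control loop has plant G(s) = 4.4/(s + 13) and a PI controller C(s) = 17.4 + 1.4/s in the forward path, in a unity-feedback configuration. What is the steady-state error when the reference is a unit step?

0

The open loop C(s)G(s) has a pole at the origin (type 1), so the static position error constant is infinite and e_ss = 1/(1+∞) = 0.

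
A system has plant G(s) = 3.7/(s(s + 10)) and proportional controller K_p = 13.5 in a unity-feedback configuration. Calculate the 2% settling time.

From 1 + K_pG(s) = 0: s² + 10s + 49.95 = 0 ⇒ ω_n = 7.068, ζ = 0.7075.
2% settling time T_s ≈ 4/(ζω_n) = 4/5 = 0.8 s.

T_s ≈ 0.8 s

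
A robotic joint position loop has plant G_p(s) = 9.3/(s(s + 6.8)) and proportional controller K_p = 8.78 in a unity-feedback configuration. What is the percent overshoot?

The closed-loop denominator s² + 6.8s + 81.65 gives ω_n = √81.65 = 9.036 and ζ = 6.8/(2ω_n) = 0.3763.
%OS = 100·exp(−πζ/√(1−ζ²)) = 100·exp(−π·0.3763/√0.8584) = 27.9%.

27.9%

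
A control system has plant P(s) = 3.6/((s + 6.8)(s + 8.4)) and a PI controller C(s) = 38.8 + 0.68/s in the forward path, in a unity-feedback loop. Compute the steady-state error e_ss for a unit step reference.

The open loop C(s)P(s) has a pole at the origin (type 1), so the static position error constant is infinite and e_ss = 1/(1+∞) = 0.

0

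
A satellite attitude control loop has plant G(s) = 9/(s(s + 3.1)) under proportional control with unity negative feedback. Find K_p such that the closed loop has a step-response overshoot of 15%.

From %OS = 100·exp(−πζ/√(1−ζ²)) = 15%, ζ = −ln(0.15)/√(π²+ln²(0.15)) = 0.5169.
Characteristic equation s² + 3.1s + 9K_p = 0 gives ζ = 3.1/(2√(9K_p)).
Setting ζ = 0.5169: √(9K_p) = 3.1/(2·0.5169) = 2.998, so K_p = 8.991/9 = 0.999.

K_p = 0.999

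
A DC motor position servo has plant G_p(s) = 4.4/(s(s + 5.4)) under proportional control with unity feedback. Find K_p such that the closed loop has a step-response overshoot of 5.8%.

K_p = 3.67

From %OS = 100·exp(−πζ/√(1−ζ²)) = 5.8%, ζ = −ln(0.058)/√(π²+ln²(0.058)) = 0.6716.
Characteristic equation s² + 5.4s + 4.4K_p = 0 gives ζ = 5.4/(2√(4.4K_p)).
Setting ζ = 0.6716: √(4.4K_p) = 5.4/(2·0.6716) = 4.021, so K_p = 16.16/4.4 = 3.67.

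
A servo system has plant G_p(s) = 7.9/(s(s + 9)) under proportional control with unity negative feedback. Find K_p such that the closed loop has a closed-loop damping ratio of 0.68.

K_p = 5.54

Closed-loop characteristic equation: s² + 9s + K_p·7.9 = 0.
So ω_n = √(7.9K_p) and 2ζω_n = 9, giving ζ = 9/(2√(7.9K_p)).
Setting ζ = 0.68: √(7.9K_p) = 9/(2·0.68) = 6.618, so K_p = 43.79/7.9 = 5.54.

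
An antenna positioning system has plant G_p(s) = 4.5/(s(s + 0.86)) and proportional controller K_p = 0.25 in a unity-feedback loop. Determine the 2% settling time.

T_s ≈ 9.3 s

The closed-loop denominator s² + 0.86s + 1.125 gives ω_n = √1.125 = 1.061 and ζ = 0.86/(2ω_n) = 0.4054.
2% settling time T_s ≈ 4/(ζω_n) = 4/0.43 = 9.3 s.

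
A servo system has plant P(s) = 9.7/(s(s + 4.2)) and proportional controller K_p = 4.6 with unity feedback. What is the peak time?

T_p = 0.495 s

Closed-loop characteristic equation: s² + 4.2s + 44.62 = 0, so ω_n = 6.68 rad/s and ζ = 4.2/(2·6.68) = 0.3144.
Damped frequency ω_d = ω_n√(1−ζ²) = 6.341 rad/s, so peak time T_p = π/ω_d = 0.495 s.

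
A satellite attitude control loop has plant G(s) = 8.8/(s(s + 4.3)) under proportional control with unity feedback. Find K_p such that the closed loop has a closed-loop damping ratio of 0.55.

K_p = 1.74

Closed-loop characteristic equation: s² + 4.3s + K_p·8.8 = 0.
So ω_n = √(8.8K_p) and 2ζω_n = 4.3, giving ζ = 4.3/(2√(8.8K_p)).
Setting ζ = 0.55: √(8.8K_p) = 4.3/(2·0.55) = 3.909, so K_p = 15.28/8.8 = 1.74.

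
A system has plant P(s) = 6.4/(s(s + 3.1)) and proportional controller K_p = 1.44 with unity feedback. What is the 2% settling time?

T_s ≈ 2.58 s

The closed-loop denominator s² + 3.1s + 9.216 gives ω_n = √9.216 = 3.036 and ζ = 3.1/(2ω_n) = 0.5106.
2% settling time T_s ≈ 4/(ζω_n) = 4/1.55 = 2.58 s.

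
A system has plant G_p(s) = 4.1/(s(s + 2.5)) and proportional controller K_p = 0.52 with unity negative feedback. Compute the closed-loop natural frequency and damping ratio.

ω_n = 1.46 rad/s, ζ = 0.856

With unity feedback the closed-loop characteristic equation is s² + 2.5s + 0.52·4.1 = s² + 2.5s + 2.132 = 0.
Matching s² + 2ζω_n s + ω_n²: ω_n = √2.132 = 1.46 rad/s and 2ζω_n = 2.5, so ζ = 2.5/(2·1.46) = 0.856.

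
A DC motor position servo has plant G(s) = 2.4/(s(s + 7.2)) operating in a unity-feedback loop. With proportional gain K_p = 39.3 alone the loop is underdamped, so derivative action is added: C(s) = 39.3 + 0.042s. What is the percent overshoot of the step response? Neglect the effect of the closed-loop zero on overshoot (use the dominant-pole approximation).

Forward path: (39.3 + 0.042s)·2.4/(s(s+7.2)). The closed-loop characteristic equation is s² + (7.2 + 2.4·0.042)s + 2.4·39.3 = 0.
That is s² + 7.301s + 94.32 = 0, so ω_n = 9.712 rad/s and ζ = 7.301/(2·9.712) = 0.3759.
%OS = 100·exp(−πζ/√(1−ζ²)) = 28%.

28%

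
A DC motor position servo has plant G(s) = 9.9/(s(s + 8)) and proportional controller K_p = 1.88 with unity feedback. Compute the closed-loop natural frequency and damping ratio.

ω_n = 4.31 rad/s, ζ = 0.927

The closed-loop denominator is s(s+8) + 1.88·9.9 = s² + 8s + 18.61.
So ω_n² = 18.61 ⇒ ω_n = 4.314 rad/s, and ζ = 8/(2ω_n) = 0.927.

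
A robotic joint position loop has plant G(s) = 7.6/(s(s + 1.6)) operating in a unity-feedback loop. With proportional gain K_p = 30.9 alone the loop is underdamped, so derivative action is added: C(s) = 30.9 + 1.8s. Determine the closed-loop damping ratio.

Forward path: (30.9 + 1.8s)·7.6/(s(s+1.6)). The closed-loop characteristic equation is s² + (1.6 + 7.6·1.8)s + 7.6·30.9 = 0.
That is s² + 15.28s + 234.8 = 0, so ω_n = 15.32 rad/s and ζ = 15.28/(2·15.32) = 0.4985.

ζ = 0.499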